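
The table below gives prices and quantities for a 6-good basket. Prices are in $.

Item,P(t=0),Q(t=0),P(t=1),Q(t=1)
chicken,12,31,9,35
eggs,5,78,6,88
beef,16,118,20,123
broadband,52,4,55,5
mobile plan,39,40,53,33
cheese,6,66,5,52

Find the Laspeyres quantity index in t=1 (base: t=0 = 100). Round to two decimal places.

97.36

Laspeyres quantity index uses base-period prices as weights.
ΣP(t=0)·Q(t=1) = 12×35 + 5×88 + 16×123 + 52×5 + 39×33 + 6×52 = 420 + 440 + 1968 + 260 + 1287 + 312 = 4687
ΣP(t=0)·Q(t=0) = 12×31 + 5×78 + 16×118 + 52×4 + 39×40 + 6×66 = 372 + 390 + 1888 + 208 + 1560 + 396 = 4814
Index = 4687 / 4814 × 100 = 97.3619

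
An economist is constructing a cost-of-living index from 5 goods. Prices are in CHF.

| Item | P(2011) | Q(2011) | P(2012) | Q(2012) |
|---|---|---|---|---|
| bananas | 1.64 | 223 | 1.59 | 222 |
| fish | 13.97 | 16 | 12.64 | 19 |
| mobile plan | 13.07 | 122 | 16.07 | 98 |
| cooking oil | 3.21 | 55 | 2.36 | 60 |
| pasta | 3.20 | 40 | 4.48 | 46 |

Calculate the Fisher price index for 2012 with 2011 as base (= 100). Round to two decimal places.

Laspeyres component (base-period weights):
ΣP(2012)Q(2011) = 1.59×223 + 12.64×16 + 16.07×122 + 2.36×55 + 4.48×40 = 354.57 + 202.24 + 1960.54 + 129.8 + 179.2 = 2826.35
ΣP(2011)Q(2011) = 1.64×223 + 13.97×16 + 13.07×122 + 3.21×55 + 3.20×40 = 365.72 + 223.52 + 1594.54 + 176.55 + 128 = 2488.33
L = 2826.35 / 2488.33 × 100 = 113.5842
Paasche component (current-period weights):
ΣP(2012)Q(2012) = 1.59×222 + 12.64×19 + 16.07×98 + 2.36×60 + 4.48×46 = 352.98 + 240.16 + 1574.86 + 141.6 + 206.08 = 2515.68
ΣP(2011)Q(2012) = 1.64×222 + 13.97×19 + 13.07×98 + 3.21×60 + 3.20×46 = 364.08 + 265.43 + 1280.86 + 192.6 + 147.2 = 2250.17
P = 2515.68 / 2250.17 × 100 = 111.7996
Fisher = √(L × P) = √(113.5842 × 111.7996) = 112.6883

112.69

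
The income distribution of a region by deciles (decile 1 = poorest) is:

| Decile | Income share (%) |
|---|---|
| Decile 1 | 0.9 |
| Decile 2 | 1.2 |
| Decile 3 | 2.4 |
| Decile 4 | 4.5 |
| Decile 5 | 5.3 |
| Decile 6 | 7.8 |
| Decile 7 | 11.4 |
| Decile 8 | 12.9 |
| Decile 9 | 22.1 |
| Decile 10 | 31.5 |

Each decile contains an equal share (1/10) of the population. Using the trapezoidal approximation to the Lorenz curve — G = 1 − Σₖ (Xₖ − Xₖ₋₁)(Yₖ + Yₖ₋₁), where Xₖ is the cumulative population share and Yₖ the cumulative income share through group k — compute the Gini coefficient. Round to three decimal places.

0.497

Cumulative income shares Yₖ: 0.0090, 0.0210, 0.0450, 0.0900, 0.1430, 0.2210, 0.3350, 0.4640, 0.6850, 1.0000
Σ (Xₖ−Xₖ₋₁)(Yₖ+Yₖ₋₁) = (1/10)(0.0090+0.0000) + (1/10)(0.0210+0.0090) + (1/10)(0.0450+0.0210) + (1/10)(0.0900+0.0450) + (1/10)(0.1430+0.0900) + (1/10)(0.2210+0.1430) + (1/10)(0.3350+0.2210) + (1/10)(0.4640+0.3350) + (1/10)(0.6850+0.4640) + (1/10)(1.0000+0.6850)
  = 0.0009 + 0.0030 + 0.0066 + 0.0135 + 0.0233 + 0.0364 + 0.0556 + 0.0799 + 0.1149 + 0.1685 = 0.5026
G = 1 − 0.5026 = 0.4974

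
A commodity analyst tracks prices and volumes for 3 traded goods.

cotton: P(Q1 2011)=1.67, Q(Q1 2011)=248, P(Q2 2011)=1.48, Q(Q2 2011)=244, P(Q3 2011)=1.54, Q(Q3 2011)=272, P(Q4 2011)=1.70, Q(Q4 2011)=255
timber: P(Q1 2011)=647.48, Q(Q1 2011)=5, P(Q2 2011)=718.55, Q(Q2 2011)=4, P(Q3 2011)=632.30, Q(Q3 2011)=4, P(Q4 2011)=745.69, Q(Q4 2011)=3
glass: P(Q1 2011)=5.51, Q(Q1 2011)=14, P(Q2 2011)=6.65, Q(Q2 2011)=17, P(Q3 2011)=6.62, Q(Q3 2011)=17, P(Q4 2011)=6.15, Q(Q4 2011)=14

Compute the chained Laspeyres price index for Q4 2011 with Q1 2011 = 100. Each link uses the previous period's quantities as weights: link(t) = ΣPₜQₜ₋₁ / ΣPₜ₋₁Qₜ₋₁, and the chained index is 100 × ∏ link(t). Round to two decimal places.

Link Q1 2011→Q2 2011:
ΣP(Q2 2011)Q(Q1 2011) = 1.48×248 + 718.55×5 + 6.65×14 = 367.04 + 3592.75 + 93.1 = 4052.89
ΣP(Q1 2011)Q(Q1 2011) = 1.67×248 + 647.48×5 + 5.51×14 = 414.16 + 3237.4 + 77.14 = 3728.7
link = 4052.89/3728.7 = 1.086945
Link Q2 2011→Q3 2011:
ΣP(Q3 2011)Q(Q2 2011) = 1.54×244 + 632.30×4 + 6.62×17 = 375.76 + 2529.2 + 112.54 = 3017.5
ΣP(Q2 2011)Q(Q2 2011) = 1.48×244 + 718.55×4 + 6.65×17 = 361.12 + 2874.2 + 113.05 = 3348.37
link = 3017.5/3348.37 = 0.901185
Link Q3 2011→Q4 2011:
ΣP(Q4 2011)Q(Q3 2011) = 1.70×272 + 745.69×4 + 6.15×17 = 462.4 + 2982.76 + 104.55 = 3549.71
ΣP(Q3 2011)Q(Q3 2011) = 1.54×272 + 632.30×4 + 6.62×17 = 418.88 + 2529.2 + 112.54 = 3060.62
link = 3549.71/3060.62 = 1.159801
Chained index = 100 × 1.086945 × 0.901185 × 1.159801 = 113.6069

113.61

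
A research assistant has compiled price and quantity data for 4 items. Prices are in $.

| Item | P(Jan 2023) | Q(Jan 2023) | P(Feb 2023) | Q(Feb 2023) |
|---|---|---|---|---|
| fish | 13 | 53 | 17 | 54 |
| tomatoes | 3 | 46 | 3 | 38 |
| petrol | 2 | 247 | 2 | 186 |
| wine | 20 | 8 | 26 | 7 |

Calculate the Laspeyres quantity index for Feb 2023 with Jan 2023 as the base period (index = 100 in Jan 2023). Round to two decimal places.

Laspeyres quantity index uses base-period prices as weights.
ΣP(Jan 2023)·Q(Feb 2023) = 13×54 + 3×38 + 2×186 + 20×7 = 702 + 114 + 372 + 140 = 1328
ΣP(Jan 2023)·Q(Jan 2023) = 13×53 + 3×46 + 2×247 + 20×8 = 689 + 138 + 494 + 160 = 1481
Index = 1328 / 1481 × 100 = 89.6691

89.67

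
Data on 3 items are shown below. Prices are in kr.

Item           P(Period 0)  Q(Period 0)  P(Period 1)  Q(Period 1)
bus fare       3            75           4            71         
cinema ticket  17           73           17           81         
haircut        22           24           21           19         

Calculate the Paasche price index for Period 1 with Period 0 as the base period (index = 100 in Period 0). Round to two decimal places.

Paasche price index uses current-period quantities as weights.
ΣP(Period 1)·Q(Period 1) = 4×71 + 17×81 + 21×19 = 284 + 1377 + 399 = 2060
ΣP(Period 0)·Q(Period 1) = 3×71 + 17×81 + 22×19 = 213 + 1377 + 418 = 2008
Index = 2060 / 2008 × 100 = 102.5896

102.59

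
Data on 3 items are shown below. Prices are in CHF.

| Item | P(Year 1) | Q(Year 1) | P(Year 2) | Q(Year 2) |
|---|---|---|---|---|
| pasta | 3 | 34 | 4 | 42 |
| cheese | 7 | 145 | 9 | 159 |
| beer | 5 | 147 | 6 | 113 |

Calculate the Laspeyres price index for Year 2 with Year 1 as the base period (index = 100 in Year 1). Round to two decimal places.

Laspeyres price index uses base-period quantities as weights.
ΣP(Year 2)·Q(Year 1) = 4×34 + 9×145 + 6×147 = 136 + 1305 + 882 = 2323
ΣP(Year 1)·Q(Year 1) = 3×34 + 7×145 + 5×147 = 102 + 1015 + 735 = 1852
Index = 2323 / 1852 × 100 = 125.4320

125.43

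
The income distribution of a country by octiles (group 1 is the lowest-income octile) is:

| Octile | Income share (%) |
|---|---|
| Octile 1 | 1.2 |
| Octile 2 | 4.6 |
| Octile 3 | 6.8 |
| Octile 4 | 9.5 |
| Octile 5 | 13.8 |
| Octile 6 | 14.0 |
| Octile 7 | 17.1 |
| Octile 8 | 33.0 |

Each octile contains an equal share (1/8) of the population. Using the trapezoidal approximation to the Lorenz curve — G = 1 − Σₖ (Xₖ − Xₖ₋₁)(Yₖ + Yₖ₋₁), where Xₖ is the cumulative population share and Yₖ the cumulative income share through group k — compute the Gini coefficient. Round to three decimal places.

Cumulative income shares Yₖ: 0.0120, 0.0580, 0.1260, 0.2210, 0.3590, 0.4990, 0.6700, 1.0000
Σ (Xₖ−Xₖ₋₁)(Yₖ+Yₖ₋₁) = (1/8)(0.0120+0.0000) + (1/8)(0.0580+0.0120) + (1/8)(0.1260+0.0580) + (1/8)(0.2210+0.1260) + (1/8)(0.3590+0.2210) + (1/8)(0.4990+0.3590) + (1/8)(0.6700+0.4990) + (1/8)(1.0000+0.6700)
  = 0.0015 + 0.0087 + 0.0230 + 0.0434 + 0.0725 + 0.1072 + 0.1461 + 0.2087 = 0.6112
G = 1 − 0.6112 = 0.3888

0.389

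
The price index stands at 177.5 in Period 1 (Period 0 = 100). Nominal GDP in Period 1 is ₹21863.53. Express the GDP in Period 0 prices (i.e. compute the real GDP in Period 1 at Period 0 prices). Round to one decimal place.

12317.5

Real = Nominal ÷ (Index/100) = 21863.53 ÷ (177.5/100)
     = 21863.53 ÷ 1.775 = 12317.4817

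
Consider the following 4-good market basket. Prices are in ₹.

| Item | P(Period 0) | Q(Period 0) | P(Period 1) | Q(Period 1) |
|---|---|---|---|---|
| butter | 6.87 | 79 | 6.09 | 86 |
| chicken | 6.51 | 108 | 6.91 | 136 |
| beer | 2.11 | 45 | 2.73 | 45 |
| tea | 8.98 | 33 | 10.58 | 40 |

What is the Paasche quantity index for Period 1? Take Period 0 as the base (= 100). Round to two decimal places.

118.25

Paasche quantity index uses current-period prices as weights.
ΣP(Period 1)·Q(Period 1) = 6.09×86 + 6.91×136 + 2.73×45 + 10.58×40 = 523.74 + 939.76 + 122.85 + 423.2 = 2009.55
ΣP(Period 1)·Q(Period 0) = 6.09×79 + 6.91×108 + 2.73×45 + 10.58×33 = 481.11 + 746.28 + 122.85 + 349.14 = 1699.38
Index = 2009.55 / 1699.38 × 100 = 118.2520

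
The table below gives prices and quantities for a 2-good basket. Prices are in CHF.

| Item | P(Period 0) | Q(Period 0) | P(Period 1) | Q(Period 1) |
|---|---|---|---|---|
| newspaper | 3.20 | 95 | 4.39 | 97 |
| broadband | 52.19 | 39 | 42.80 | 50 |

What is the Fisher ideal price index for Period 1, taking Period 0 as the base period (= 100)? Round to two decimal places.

88.52

Laspeyres component (base-period weights):
ΣP(Period 1)Q(Period 0) = 4.39×95 + 42.80×39 = 417.05 + 1669.2 = 2086.25
ΣP(Period 0)Q(Period 0) = 3.20×95 + 52.19×39 = 304 + 2035.41 = 2339.41
L = 2086.25 / 2339.41 × 100 = 89.1785
Paasche component (current-period weights):
ΣP(Period 1)Q(Period 1) = 4.39×97 + 42.80×50 = 425.83 + 2140 = 2565.83
ΣP(Period 0)Q(Period 1) = 3.20×97 + 52.19×50 = 310.4 + 2609.5 = 2919.9
P = 2565.83 / 2919.9 × 100 = 87.8739
Fisher = √(L × P) = √(89.1785 × 87.8739) = 88.5238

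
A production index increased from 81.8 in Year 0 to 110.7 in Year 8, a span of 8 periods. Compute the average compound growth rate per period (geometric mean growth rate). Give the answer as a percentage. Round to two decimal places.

3.85%

Growth factor = (110.7/81.8)^(1/8) = (1.353301)^(1/8) = 1.038543
Growth rate = 1.038543 − 1 = 0.038543 = 3.8543%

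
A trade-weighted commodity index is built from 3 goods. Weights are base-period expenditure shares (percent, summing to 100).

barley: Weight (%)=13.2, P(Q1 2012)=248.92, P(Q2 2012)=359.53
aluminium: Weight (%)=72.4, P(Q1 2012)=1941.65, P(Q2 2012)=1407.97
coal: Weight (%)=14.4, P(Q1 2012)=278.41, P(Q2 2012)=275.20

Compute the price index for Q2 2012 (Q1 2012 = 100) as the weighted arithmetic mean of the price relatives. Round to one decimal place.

barley: 13.2 × (359.53/248.92) = 13.2 × 1.444360 = 19.0655
aluminium: 72.4 × (1407.97/1941.65) = 72.4 × 0.725141 = 52.5002
coal: 14.4 × (275.20/278.41) = 14.4 × 0.988470 = 14.2340
Index = Σ wᵢ·(p₁ᵢ/p₀ᵢ) = 19.0655 + 52.5002 + 14.2340 = 85.7997

85.8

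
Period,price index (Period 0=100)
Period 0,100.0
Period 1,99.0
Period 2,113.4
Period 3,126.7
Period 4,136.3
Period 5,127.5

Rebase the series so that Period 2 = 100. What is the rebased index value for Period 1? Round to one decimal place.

Rebased(Period 1) = 99.0 / 113.4 × 100 = 87.3016

87.3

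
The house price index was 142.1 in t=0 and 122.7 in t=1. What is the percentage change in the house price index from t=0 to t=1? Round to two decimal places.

-13.65%

Change = (122.7 − 142.1) / 142.1 × 100
       = -19.4 / 142.1 × 100 = -13.6524%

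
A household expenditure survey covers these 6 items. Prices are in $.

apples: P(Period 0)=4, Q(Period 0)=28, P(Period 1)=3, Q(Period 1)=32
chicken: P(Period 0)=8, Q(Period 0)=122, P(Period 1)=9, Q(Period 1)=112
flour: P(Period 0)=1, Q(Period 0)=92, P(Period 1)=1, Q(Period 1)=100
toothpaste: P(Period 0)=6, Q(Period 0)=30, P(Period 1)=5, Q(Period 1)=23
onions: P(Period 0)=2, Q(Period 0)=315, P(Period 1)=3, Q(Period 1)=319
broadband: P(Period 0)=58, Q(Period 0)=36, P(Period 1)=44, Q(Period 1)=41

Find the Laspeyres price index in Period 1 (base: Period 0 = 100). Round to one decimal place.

Laspeyres price index uses base-period quantities as weights.
ΣP(Period 1)·Q(Period 0) = 3×28 + 9×122 + 1×92 + 5×30 + 3×315 + 44×36 = 84 + 1098 + 92 + 150 + 945 + 1584 = 3953
ΣP(Period 0)·Q(Period 0) = 4×28 + 8×122 + 1×92 + 6×30 + 2×315 + 58×36 = 112 + 976 + 92 + 180 + 630 + 2088 = 4078
Index = 3953 / 4078 × 100 = 96.9348

96.9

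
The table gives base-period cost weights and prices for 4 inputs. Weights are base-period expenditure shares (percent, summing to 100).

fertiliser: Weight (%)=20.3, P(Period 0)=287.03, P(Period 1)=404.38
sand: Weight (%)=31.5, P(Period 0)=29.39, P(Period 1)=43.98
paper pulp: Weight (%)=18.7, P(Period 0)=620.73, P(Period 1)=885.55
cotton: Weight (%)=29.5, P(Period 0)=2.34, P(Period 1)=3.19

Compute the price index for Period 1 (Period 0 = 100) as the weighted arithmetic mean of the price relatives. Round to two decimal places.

fertiliser: 20.3 × (404.38/287.03) = 20.3 × 1.408842 = 28.5995
sand: 31.5 × (43.98/29.39) = 31.5 × 1.496427 = 47.1375
paper pulp: 18.7 × (885.55/620.73) = 18.7 × 1.426627 = 26.6779
cotton: 29.5 × (3.19/2.34) = 29.5 × 1.363248 = 40.2158
Index = Σ wᵢ·(p₁ᵢ/p₀ᵢ) = 28.5995 + 47.1375 + 26.6779 + 40.2158 = 142.6307

142.63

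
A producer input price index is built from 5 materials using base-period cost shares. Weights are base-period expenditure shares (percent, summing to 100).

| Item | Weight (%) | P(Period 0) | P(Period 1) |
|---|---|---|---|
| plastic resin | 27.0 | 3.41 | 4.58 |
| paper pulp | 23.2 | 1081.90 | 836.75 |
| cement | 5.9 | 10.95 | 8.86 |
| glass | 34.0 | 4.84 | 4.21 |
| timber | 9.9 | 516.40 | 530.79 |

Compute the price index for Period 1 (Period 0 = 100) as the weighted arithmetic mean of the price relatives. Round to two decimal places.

plastic resin: 27.0 × (4.58/3.41) = 27.0 × 1.343109 = 36.2639
paper pulp: 23.2 × (836.75/1081.90) = 23.2 × 0.773408 = 17.9431
cement: 5.9 × (8.86/10.95) = 5.9 × 0.809132 = 4.7739
glass: 34.0 × (4.21/4.84) = 34.0 × 0.869835 = 29.5744
timber: 9.9 × (530.79/516.40) = 9.9 × 1.027866 = 10.1759
Index = Σ wᵢ·(p₁ᵢ/p₀ᵢ) = 36.2639 + 17.9431 + 4.7739 + 29.5744 + 10.1759 = 98.7311

98.73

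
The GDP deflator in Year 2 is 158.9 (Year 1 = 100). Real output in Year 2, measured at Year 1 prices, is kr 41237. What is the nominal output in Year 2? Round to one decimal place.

Nominal = Real × (Index/100) = 41237 × (158.9/100)
        = 41237 × 1.589 = 65525.5930

65525.6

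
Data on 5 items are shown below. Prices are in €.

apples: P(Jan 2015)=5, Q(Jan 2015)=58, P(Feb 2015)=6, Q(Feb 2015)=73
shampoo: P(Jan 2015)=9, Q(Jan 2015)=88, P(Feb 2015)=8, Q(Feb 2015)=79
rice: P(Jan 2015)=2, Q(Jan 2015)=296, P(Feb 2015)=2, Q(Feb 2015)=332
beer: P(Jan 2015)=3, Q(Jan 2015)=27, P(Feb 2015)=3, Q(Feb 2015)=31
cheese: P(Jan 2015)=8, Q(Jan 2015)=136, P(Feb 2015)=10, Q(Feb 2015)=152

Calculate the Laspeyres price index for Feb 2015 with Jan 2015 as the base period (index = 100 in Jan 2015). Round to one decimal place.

Laspeyres price index uses base-period quantities as weights.
ΣP(Feb 2015)·Q(Jan 2015) = 6×58 + 8×88 + 2×296 + 3×27 + 10×136 = 348 + 704 + 592 + 81 + 1360 = 3085
ΣP(Jan 2015)·Q(Jan 2015) = 5×58 + 9×88 + 2×296 + 3×27 + 8×136 = 290 + 792 + 592 + 81 + 1088 = 2843
Index = 3085 / 2843 × 100 = 108.5121

108.5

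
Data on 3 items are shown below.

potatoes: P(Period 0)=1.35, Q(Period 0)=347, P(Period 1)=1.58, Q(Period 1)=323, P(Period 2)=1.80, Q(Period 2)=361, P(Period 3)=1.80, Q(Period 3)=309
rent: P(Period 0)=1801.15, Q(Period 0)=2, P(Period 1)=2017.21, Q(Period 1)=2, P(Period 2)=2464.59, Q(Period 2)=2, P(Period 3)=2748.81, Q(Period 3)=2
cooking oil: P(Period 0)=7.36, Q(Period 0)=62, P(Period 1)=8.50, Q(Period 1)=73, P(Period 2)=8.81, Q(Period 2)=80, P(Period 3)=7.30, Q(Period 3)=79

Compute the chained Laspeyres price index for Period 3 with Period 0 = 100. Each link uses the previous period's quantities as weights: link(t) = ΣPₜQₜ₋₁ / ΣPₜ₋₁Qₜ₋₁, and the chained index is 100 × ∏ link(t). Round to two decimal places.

Link Period 0→Period 1:
ΣP(Period 1)Q(Period 0) = 1.58×347 + 2017.21×2 + 8.50×62 = 548.26 + 4034.42 + 527 = 5109.68
ΣP(Period 0)Q(Period 0) = 1.35×347 + 1801.15×2 + 7.36×62 = 468.45 + 3602.3 + 456.32 = 4527.07
link = 5109.68/4527.07 = 1.128695
Link Period 1→Period 2:
ΣP(Period 2)Q(Period 1) = 1.80×323 + 2464.59×2 + 8.81×73 = 581.4 + 4929.18 + 643.13 = 6153.71
ΣP(Period 1)Q(Period 1) = 1.58×323 + 2017.21×2 + 8.50×73 = 510.34 + 4034.42 + 620.5 = 5165.26
link = 6153.71/5165.26 = 1.191365
Link Period 2→Period 3:
ΣP(Period 3)Q(Period 2) = 1.80×361 + 2748.81×2 + 7.30×80 = 649.8 + 5497.62 + 584 = 6731.42
ΣP(Period 2)Q(Period 2) = 1.80×361 + 2464.59×2 + 8.81×80 = 649.8 + 4929.18 + 704.8 = 6283.78
link = 6731.42/6283.78 = 1.071237
Chained index = 100 × 1.128695 × 1.191365 × 1.071237 = 144.0479

144.05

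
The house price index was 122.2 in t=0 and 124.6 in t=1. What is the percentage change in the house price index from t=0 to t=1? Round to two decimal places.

Change = (124.6 − 122.2) / 122.2 × 100
       = 2.4 / 122.2 × 100 = 1.9640%

1.96%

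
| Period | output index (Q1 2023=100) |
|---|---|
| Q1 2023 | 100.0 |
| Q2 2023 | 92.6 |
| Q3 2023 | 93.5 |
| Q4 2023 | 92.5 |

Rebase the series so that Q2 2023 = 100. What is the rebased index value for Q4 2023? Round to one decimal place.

Rebased(Q4 2023) = 92.5 / 92.6 × 100 = 99.8920

99.9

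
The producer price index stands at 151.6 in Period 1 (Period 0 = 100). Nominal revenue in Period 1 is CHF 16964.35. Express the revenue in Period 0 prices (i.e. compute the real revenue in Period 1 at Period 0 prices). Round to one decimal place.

Real = Nominal ÷ (Index/100) = 16964.35 ÷ (151.6/100)
     = 16964.35 ÷ 1.516 = 11190.2045

11190.2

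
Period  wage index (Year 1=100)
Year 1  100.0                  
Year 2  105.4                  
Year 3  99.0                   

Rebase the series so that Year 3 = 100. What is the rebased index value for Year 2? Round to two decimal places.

106.46

Rebased(Year 2) = 105.4 / 99.0 × 100 = 106.4646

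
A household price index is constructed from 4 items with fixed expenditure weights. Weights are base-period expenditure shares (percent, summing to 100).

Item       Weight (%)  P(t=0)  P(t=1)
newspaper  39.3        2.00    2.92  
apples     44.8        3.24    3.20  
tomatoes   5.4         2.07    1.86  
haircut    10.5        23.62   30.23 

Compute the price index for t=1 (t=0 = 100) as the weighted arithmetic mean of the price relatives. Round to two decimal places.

newspaper: 39.3 × (2.92/2.00) = 39.3 × 1.460000 = 57.3780
apples: 44.8 × (3.20/3.24) = 44.8 × 0.987654 = 44.2469
tomatoes: 5.4 × (1.86/2.07) = 5.4 × 0.898551 = 4.8522
haircut: 10.5 × (30.23/23.62) = 10.5 × 1.279848 = 13.4384
Index = Σ wᵢ·(p₁ᵢ/p₀ᵢ) = 57.3780 + 44.2469 + 4.8522 + 13.4384 = 119.9155

119.92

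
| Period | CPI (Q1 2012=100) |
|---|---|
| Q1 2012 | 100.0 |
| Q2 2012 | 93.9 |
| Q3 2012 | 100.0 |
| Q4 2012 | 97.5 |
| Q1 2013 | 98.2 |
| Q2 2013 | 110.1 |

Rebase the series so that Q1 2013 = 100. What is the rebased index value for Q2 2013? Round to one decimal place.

Rebased(Q2 2013) = 110.1 / 98.2 × 100 = 112.1181

112.1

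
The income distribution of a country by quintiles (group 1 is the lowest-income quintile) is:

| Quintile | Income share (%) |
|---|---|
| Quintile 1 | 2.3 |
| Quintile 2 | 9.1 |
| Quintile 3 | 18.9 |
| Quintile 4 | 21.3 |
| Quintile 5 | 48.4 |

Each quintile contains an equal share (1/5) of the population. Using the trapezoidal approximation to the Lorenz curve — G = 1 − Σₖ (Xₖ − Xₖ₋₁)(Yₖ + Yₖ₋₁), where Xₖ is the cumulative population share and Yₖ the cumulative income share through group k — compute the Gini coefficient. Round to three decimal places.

0.418

Cumulative income shares Yₖ: 0.0230, 0.1140, 0.3030, 0.5160, 1.0000
Σ (Xₖ−Xₖ₋₁)(Yₖ+Yₖ₋₁) = (1/5)(0.0230+0.0000) + (1/5)(0.1140+0.0230) + (1/5)(0.3030+0.1140) + (1/5)(0.5160+0.3030) + (1/5)(1.0000+0.5160)
  = 0.0046 + 0.0274 + 0.0834 + 0.1638 + 0.3032 = 0.5824
G = 1 − 0.5824 = 0.4176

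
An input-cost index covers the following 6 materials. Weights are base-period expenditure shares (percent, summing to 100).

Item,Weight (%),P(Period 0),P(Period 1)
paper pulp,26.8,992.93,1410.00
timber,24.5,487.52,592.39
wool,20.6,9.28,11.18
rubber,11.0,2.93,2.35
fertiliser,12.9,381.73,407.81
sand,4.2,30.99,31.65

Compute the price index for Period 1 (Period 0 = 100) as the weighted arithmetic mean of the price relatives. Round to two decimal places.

119.54

paper pulp: 26.8 × (1410.00/992.93) = 26.8 × 1.420040 = 38.0571
timber: 24.5 × (592.39/487.52) = 24.5 × 1.215109 = 29.7702
wool: 20.6 × (11.18/9.28) = 20.6 × 1.204741 = 24.8177
rubber: 11.0 × (2.35/2.93) = 11.0 × 0.802048 = 8.8225
fertiliser: 12.9 × (407.81/381.73) = 12.9 × 1.068321 = 13.7813
sand: 4.2 × (31.65/30.99) = 4.2 × 1.021297 = 4.2894
Index = Σ wᵢ·(p₁ᵢ/p₀ᵢ) = 38.0571 + 29.7702 + 24.8177 + 8.8225 + 13.7813 + 4.2894 = 119.5382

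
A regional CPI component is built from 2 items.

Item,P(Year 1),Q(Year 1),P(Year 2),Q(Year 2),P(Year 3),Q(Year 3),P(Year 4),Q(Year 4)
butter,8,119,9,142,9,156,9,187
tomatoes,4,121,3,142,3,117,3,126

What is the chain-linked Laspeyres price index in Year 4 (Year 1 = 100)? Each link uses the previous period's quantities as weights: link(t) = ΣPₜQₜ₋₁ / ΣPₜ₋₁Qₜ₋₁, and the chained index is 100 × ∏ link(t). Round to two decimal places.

Link Year 1→Year 2:
ΣP(Year 2)Q(Year 1) = 9×119 + 3×121 = 1071 + 363 = 1434
ΣP(Year 1)Q(Year 1) = 8×119 + 4×121 = 952 + 484 = 1436
link = 1434/1436 = 0.998607
Link Year 2→Year 3:
ΣP(Year 3)Q(Year 2) = 9×142 + 3×142 = 1278 + 426 = 1704
ΣP(Year 2)Q(Year 2) = 9×142 + 3×142 = 1278 + 426 = 1704
link = 1704/1704 = 1.000000
Link Year 3→Year 4:
ΣP(Year 4)Q(Year 3) = 9×156 + 3×117 = 1404 + 351 = 1755
ΣP(Year 3)Q(Year 3) = 9×156 + 3×117 = 1404 + 351 = 1755
link = 1755/1755 = 1.000000
Chained index = 100 × 0.998607 × 1.000000 × 1.000000 = 99.8607

99.86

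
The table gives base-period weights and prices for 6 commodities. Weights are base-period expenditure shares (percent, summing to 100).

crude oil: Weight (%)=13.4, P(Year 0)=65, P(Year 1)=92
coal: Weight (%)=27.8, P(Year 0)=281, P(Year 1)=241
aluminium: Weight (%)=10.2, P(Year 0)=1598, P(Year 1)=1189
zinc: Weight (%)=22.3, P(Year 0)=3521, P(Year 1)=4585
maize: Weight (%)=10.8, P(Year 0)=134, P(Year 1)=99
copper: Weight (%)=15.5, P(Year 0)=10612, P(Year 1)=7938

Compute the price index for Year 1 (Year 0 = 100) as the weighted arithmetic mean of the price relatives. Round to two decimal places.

99.01

crude oil: 13.4 × (92/65) = 13.4 × 1.415385 = 18.9662
coal: 27.8 × (241/281) = 27.8 × 0.857651 = 23.8427
aluminium: 10.2 × (1189/1598) = 10.2 × 0.744055 = 7.5894
zinc: 22.3 × (4585/3521) = 22.3 × 1.302187 = 29.0388
maize: 10.8 × (99/134) = 10.8 × 0.738806 = 7.9791
copper: 15.5 × (7938/10612) = 15.5 × 0.748021 = 11.5943
Index = Σ wᵢ·(p₁ᵢ/p₀ᵢ) = 18.9662 + 23.8427 + 7.5894 + 29.0388 + 7.9791 + 11.5943 = 99.0104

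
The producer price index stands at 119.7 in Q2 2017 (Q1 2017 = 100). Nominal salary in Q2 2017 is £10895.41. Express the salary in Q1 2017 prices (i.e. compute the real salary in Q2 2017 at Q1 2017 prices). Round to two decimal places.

Real = Nominal ÷ (Index/100) = 10895.41 ÷ (119.7/100)
     = 10895.41 ÷ 1.197 = 9102.2640

9102.26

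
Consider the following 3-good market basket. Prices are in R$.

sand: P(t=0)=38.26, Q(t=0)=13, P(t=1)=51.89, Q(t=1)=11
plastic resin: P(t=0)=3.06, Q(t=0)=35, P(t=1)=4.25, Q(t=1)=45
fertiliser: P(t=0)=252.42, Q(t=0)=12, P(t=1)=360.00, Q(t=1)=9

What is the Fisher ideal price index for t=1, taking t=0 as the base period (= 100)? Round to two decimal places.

Laspeyres component (base-period weights):
ΣP(t=1)Q(t=0) = 51.89×13 + 4.25×35 + 360.00×12 = 674.57 + 148.75 + 4320 = 5143.32
ΣP(t=0)Q(t=0) = 38.26×13 + 3.06×35 + 252.42×12 = 497.38 + 107.1 + 3029.04 = 3633.52
L = 5143.32 / 3633.52 × 100 = 141.5520
Paasche component (current-period weights):
ΣP(t=1)Q(t=1) = 51.89×11 + 4.25×45 + 360.00×9 = 570.79 + 191.25 + 3240 = 4002.04
ΣP(t=0)Q(t=1) = 38.26×11 + 3.06×45 + 252.42×9 = 420.86 + 137.7 + 2271.78 = 2830.34
P = 4002.04 / 2830.34 × 100 = 141.3979
Fisher = √(L × P) = √(141.5520 × 141.3979) = 141.4749

141.47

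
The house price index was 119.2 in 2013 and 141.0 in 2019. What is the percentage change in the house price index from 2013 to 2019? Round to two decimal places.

18.29%

Change = (141.0 − 119.2) / 119.2 × 100
       = 21.8 / 119.2 × 100 = 18.2886%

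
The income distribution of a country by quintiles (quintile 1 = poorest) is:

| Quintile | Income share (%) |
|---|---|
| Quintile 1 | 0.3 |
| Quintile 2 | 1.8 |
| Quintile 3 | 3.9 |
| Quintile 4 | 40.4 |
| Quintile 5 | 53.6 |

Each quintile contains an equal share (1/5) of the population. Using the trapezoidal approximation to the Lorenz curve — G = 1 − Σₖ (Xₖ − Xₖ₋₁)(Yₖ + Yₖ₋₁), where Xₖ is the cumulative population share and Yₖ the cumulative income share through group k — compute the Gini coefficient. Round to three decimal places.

0.581

Cumulative income shares Yₖ: 0.0030, 0.0210, 0.0600, 0.4640, 1.0000
Σ (Xₖ−Xₖ₋₁)(Yₖ+Yₖ₋₁) = (1/5)(0.0030+0.0000) + (1/5)(0.0210+0.0030) + (1/5)(0.0600+0.0210) + (1/5)(0.4640+0.0600) + (1/5)(1.0000+0.4640)
  = 0.0006 + 0.0048 + 0.0162 + 0.1048 + 0.2928 = 0.4192
G = 1 − 0.4192 = 0.5808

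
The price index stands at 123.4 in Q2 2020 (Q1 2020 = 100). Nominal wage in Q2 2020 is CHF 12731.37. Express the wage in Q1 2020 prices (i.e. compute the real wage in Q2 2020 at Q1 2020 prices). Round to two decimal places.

Real = Nominal ÷ (Index/100) = 12731.37 ÷ (123.4/100)
     = 12731.37 ÷ 1.234 = 10317.1556

10317.16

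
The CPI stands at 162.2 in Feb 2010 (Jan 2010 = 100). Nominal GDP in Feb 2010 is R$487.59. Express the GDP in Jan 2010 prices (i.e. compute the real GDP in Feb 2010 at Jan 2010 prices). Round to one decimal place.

Real = Nominal ÷ (Index/100) = 487.59 ÷ (162.2/100)
     = 487.59 ÷ 1.622 = 300.6104

300.6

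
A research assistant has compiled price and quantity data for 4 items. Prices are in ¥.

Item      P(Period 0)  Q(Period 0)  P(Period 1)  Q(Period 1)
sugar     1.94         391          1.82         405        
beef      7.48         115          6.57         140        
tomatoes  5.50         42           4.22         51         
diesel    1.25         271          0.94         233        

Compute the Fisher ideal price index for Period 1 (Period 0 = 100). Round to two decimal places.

86.87

Laspeyres component (base-period weights):
ΣP(Period 1)Q(Period 0) = 1.82×391 + 6.57×115 + 4.22×42 + 0.94×271 = 711.62 + 755.55 + 177.24 + 254.74 = 1899.15
ΣP(Period 0)Q(Period 0) = 1.94×391 + 7.48×115 + 5.50×42 + 1.25×271 = 758.54 + 860.2 + 231 + 338.75 = 2188.49
L = 1899.15 / 2188.49 × 100 = 86.7790
Paasche component (current-period weights):
ΣP(Period 1)Q(Period 1) = 1.82×405 + 6.57×140 + 4.22×51 + 0.94×233 = 737.1 + 919.8 + 215.22 + 219.02 = 2091.14
ΣP(Period 0)Q(Period 1) = 1.94×405 + 7.48×140 + 5.50×51 + 1.25×233 = 785.7 + 1047.2 + 280.5 + 291.25 = 2404.65
P = 2091.14 / 2404.65 × 100 = 86.9623
Fisher = √(L × P) = √(86.7790 × 86.9623) = 86.8706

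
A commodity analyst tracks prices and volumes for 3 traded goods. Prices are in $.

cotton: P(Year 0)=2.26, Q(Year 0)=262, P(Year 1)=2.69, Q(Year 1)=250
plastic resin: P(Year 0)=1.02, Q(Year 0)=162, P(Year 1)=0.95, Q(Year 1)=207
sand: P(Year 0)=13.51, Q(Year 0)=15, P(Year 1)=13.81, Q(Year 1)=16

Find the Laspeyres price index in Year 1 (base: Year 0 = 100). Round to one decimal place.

111.0

Laspeyres price index uses base-period quantities as weights.
ΣP(Year 1)·Q(Year 0) = 2.69×262 + 0.95×162 + 13.81×15 = 704.78 + 153.9 + 207.15 = 1065.83
ΣP(Year 0)·Q(Year 0) = 2.26×262 + 1.02×162 + 13.51×15 = 592.12 + 165.24 + 202.65 = 960.01
Index = 1065.83 / 960.01 × 100 = 111.0228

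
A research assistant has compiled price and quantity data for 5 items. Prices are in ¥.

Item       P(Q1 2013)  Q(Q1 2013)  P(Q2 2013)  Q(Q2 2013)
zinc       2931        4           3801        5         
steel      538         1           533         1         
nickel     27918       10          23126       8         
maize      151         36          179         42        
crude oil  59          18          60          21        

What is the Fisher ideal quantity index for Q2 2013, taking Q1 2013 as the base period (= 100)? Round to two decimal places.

Laspeyres component (base-period weights):
ΣP(Q1 2013)Q(Q2 2013) = 2931×5 + 538×1 + 27918×8 + 151×42 + 59×21 = 14655 + 538 + 223344 + 6342 + 1239 = 246118
ΣP(Q1 2013)Q(Q1 2013) = 2931×4 + 538×1 + 27918×10 + 151×36 + 59×18 = 11724 + 538 + 279180 + 5436 + 1062 = 297940
L = 246118 / 297940 × 100 = 82.6066
Paasche component (current-period weights):
ΣP(Q2 2013)Q(Q2 2013) = 3801×5 + 533×1 + 23126×8 + 179×42 + 60×21 = 19005 + 533 + 185008 + 7518 + 1260 = 213324
ΣP(Q2 2013)Q(Q1 2013) = 3801×4 + 533×1 + 23126×10 + 179×36 + 60×18 = 15204 + 533 + 231260 + 6444 + 1080 = 254521
P = 213324 / 254521 × 100 = 83.8139
Fisher = √(L × P) = √(82.6066 × 83.8139) = 83.2080

83.21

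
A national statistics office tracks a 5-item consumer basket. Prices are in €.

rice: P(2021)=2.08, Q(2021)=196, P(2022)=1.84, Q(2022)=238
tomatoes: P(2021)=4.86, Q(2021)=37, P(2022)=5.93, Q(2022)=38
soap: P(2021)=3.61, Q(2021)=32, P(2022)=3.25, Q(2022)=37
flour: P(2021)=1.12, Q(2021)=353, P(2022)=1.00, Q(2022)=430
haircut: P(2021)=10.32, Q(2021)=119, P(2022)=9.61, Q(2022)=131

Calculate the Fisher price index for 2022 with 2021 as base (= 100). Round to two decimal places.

Laspeyres component (base-period weights):
ΣP(2022)Q(2021) = 1.84×196 + 5.93×37 + 3.25×32 + 1.00×353 + 9.61×119 = 360.64 + 219.41 + 104 + 353 + 1143.59 = 2180.64
ΣP(2021)Q(2021) = 2.08×196 + 4.86×37 + 3.61×32 + 1.12×353 + 10.32×119 = 407.68 + 179.82 + 115.52 + 395.36 + 1228.08 = 2326.46
L = 2180.64 / 2326.46 × 100 = 93.7321
Paasche component (current-period weights):
ΣP(2022)Q(2022) = 1.84×238 + 5.93×38 + 3.25×37 + 1.00×430 + 9.61×131 = 437.92 + 225.34 + 120.25 + 430 + 1258.91 = 2472.42
ΣP(2021)Q(2022) = 2.08×238 + 4.86×38 + 3.61×37 + 1.12×430 + 10.32×131 = 495.04 + 184.68 + 133.57 + 481.6 + 1351.92 = 2646.81
P = 2472.42 / 2646.81 × 100 = 93.4113
Fisher = √(L × P) = √(93.7321 × 93.4113) = 93.5716

93.57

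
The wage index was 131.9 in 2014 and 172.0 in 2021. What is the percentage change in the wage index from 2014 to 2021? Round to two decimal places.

Change = (172.0 − 131.9) / 131.9 × 100
       = 40.1 / 131.9 × 100 = 30.4018%

30.40%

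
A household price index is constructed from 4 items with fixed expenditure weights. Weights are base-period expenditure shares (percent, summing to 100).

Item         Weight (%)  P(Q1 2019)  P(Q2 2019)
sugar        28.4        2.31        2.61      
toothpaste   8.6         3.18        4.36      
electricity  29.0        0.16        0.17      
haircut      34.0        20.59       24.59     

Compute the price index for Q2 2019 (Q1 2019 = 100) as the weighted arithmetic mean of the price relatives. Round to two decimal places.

sugar: 28.4 × (2.61/2.31) = 28.4 × 1.129870 = 32.0883
toothpaste: 8.6 × (4.36/3.18) = 8.6 × 1.371069 = 11.7912
electricity: 29.0 × (0.17/0.16) = 29.0 × 1.062500 = 30.8125
haircut: 34.0 × (24.59/20.59) = 34.0 × 1.194269 = 40.6051
Index = Σ wᵢ·(p₁ᵢ/p₀ᵢ) = 32.0883 + 11.7912 + 30.8125 + 40.6051 = 115.2972

115.30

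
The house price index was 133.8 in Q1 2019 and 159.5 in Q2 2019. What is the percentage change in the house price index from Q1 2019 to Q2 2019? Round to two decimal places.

19.21%

Change = (159.5 − 133.8) / 133.8 × 100
       = 25.7 / 133.8 × 100 = 19.2078%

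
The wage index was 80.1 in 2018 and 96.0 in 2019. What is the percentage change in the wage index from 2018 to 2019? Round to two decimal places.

Change = (96.0 − 80.1) / 80.1 × 100
       = 15.9 / 80.1 × 100 = 19.8502%

19.85%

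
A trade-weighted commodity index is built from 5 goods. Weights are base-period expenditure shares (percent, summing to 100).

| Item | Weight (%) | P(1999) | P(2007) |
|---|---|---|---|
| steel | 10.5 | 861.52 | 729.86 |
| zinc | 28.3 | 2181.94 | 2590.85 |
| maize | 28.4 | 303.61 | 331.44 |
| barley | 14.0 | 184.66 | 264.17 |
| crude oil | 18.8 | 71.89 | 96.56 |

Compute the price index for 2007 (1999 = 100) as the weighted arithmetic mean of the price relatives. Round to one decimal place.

steel: 10.5 × (729.86/861.52) = 10.5 × 0.847177 = 8.8954
zinc: 28.3 × (2590.85/2181.94) = 28.3 × 1.187407 = 33.6036
maize: 28.4 × (331.44/303.61) = 28.4 × 1.091664 = 31.0032
barley: 14.0 × (264.17/184.66) = 14.0 × 1.430575 = 20.0281
crude oil: 18.8 × (96.56/71.89) = 18.8 × 1.343163 = 25.2515
Index = Σ wᵢ·(p₁ᵢ/p₀ᵢ) = 8.8954 + 33.6036 + 31.0032 + 20.0281 + 25.2515 = 118.7817

118.8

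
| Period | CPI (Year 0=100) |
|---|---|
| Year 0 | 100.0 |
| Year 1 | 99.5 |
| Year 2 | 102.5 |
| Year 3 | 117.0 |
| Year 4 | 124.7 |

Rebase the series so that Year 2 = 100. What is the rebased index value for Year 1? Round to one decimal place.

97.1

Rebased(Year 1) = 99.5 / 102.5 × 100 = 97.0732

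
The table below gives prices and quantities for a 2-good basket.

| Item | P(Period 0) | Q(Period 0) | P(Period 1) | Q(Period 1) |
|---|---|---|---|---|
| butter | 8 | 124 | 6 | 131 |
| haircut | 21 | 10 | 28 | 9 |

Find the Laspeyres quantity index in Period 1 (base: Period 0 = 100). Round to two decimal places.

Laspeyres quantity index uses base-period prices as weights.
ΣP(Period 0)·Q(Period 1) = 8×131 + 21×9 = 1048 + 189 = 1237
ΣP(Period 0)·Q(Period 0) = 8×124 + 21×10 = 992 + 210 = 1202
Index = 1237 / 1202 × 100 = 102.9118

102.91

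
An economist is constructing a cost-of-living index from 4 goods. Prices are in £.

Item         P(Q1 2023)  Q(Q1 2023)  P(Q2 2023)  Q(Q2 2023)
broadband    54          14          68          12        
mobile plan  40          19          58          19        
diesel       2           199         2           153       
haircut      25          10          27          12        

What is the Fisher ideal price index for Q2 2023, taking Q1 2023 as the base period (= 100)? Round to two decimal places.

126.15

Laspeyres component (base-period weights):
ΣP(Q2 2023)Q(Q1 2023) = 68×14 + 58×19 + 2×199 + 27×10 = 952 + 1102 + 398 + 270 = 2722
ΣP(Q1 2023)Q(Q1 2023) = 54×14 + 40×19 + 2×199 + 25×10 = 756 + 760 + 398 + 250 = 2164
L = 2722 / 2164 × 100 = 125.7856
Paasche component (current-period weights):
ΣP(Q2 2023)Q(Q2 2023) = 68×12 + 58×19 + 2×153 + 27×12 = 816 + 1102 + 306 + 324 = 2548
ΣP(Q1 2023)Q(Q2 2023) = 54×12 + 40×19 + 2×153 + 25×12 = 648 + 760 + 306 + 300 = 2014
P = 2548 / 2014 × 100 = 126.5144
Fisher = √(L × P) = √(125.7856 × 126.5144) = 126.1495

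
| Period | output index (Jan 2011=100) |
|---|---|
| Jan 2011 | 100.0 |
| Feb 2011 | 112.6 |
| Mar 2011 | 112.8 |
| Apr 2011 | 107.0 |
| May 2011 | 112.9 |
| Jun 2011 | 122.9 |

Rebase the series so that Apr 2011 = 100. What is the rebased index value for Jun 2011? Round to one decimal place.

Rebased(Jun 2011) = 122.9 / 107.0 × 100 = 114.8598

114.9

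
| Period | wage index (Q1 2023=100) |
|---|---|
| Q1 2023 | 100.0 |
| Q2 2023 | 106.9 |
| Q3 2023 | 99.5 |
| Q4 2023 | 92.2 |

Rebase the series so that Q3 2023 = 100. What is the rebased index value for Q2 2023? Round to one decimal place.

107.4

Rebased(Q2 2023) = 106.9 / 99.5 × 100 = 107.4372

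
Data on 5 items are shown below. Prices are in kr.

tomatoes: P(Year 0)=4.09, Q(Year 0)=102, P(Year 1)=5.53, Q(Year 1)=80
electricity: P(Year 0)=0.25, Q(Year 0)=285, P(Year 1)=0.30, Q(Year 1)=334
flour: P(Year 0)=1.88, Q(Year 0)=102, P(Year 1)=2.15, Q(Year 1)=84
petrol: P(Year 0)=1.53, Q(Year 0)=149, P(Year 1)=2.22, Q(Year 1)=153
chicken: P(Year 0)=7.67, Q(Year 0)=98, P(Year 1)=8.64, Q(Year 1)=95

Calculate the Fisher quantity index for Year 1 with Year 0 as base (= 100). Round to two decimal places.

92.15

Laspeyres component (base-period weights):
ΣP(Year 0)Q(Year 1) = 4.09×80 + 0.25×334 + 1.88×84 + 1.53×153 + 7.67×95 = 327.2 + 83.5 + 157.92 + 234.09 + 728.65 = 1531.36
ΣP(Year 0)Q(Year 0) = 4.09×102 + 0.25×285 + 1.88×102 + 1.53×149 + 7.67×98 = 417.18 + 71.25 + 191.76 + 227.97 + 751.66 = 1659.82
L = 1531.36 / 1659.82 × 100 = 92.2606
Paasche component (current-period weights):
ΣP(Year 1)Q(Year 1) = 5.53×80 + 0.30×334 + 2.15×84 + 2.22×153 + 8.64×95 = 442.4 + 100.2 + 180.6 + 339.66 + 820.8 = 1883.66
ΣP(Year 1)Q(Year 0) = 5.53×102 + 0.30×285 + 2.15×102 + 2.22×149 + 8.64×98 = 564.06 + 85.5 + 219.3 + 330.78 + 846.72 = 2046.36
P = 1883.66 / 2046.36 × 100 = 92.0493
Fisher = √(L × P) = √(92.2606 × 92.0493) = 92.1549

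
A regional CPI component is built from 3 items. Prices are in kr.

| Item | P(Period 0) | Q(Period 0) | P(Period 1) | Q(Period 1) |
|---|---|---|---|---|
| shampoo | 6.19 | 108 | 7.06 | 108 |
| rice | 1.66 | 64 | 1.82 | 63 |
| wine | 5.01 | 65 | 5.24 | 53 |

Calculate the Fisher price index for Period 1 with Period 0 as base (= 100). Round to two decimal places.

111.01

Laspeyres component (base-period weights):
ΣP(Period 1)Q(Period 0) = 7.06×108 + 1.82×64 + 5.24×65 = 762.48 + 116.48 + 340.6 = 1219.56
ΣP(Period 0)Q(Period 0) = 6.19×108 + 1.66×64 + 5.01×65 = 668.52 + 106.24 + 325.65 = 1100.41
L = 1219.56 / 1100.41 × 100 = 110.8278
Paasche component (current-period weights):
ΣP(Period 1)Q(Period 1) = 7.06×108 + 1.82×63 + 5.24×53 = 762.48 + 114.66 + 277.72 = 1154.86
ΣP(Period 0)Q(Period 1) = 6.19×108 + 1.66×63 + 5.01×53 = 668.52 + 104.58 + 265.53 = 1038.63
P = 1154.86 / 1038.63 × 100 = 111.1907
Fisher = √(L × P) = √(110.8278 × 111.1907) = 111.0091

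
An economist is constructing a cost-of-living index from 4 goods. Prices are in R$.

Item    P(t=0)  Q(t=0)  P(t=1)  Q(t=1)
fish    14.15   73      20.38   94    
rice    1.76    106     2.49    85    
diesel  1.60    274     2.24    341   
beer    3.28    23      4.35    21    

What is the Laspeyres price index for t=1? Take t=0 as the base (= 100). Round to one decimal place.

142.2

Laspeyres price index uses base-period quantities as weights.
ΣP(t=1)·Q(t=0) = 20.38×73 + 2.49×106 + 2.24×274 + 4.35×23 = 1487.74 + 263.94 + 613.76 + 100.05 = 2465.49
ΣP(t=0)·Q(t=0) = 14.15×73 + 1.76×106 + 1.60×274 + 3.28×23 = 1032.95 + 186.56 + 438.4 + 75.44 = 1733.35
Index = 2465.49 / 1733.35 × 100 = 142.2384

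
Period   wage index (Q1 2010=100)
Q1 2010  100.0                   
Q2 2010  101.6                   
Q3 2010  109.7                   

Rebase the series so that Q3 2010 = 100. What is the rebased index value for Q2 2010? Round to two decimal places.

92.62

Rebased(Q2 2010) = 101.6 / 109.7 × 100 = 92.6162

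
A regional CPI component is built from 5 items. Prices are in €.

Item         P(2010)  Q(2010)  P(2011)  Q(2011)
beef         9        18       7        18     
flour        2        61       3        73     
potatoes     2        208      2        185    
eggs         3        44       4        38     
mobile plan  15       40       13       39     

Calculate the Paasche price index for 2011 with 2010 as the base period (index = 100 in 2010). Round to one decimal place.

Paasche price index uses current-period quantities as weights.
ΣP(2011)·Q(2011) = 7×18 + 3×73 + 2×185 + 4×38 + 13×39 = 126 + 219 + 370 + 152 + 507 = 1374
ΣP(2010)·Q(2011) = 9×18 + 2×73 + 2×185 + 3×38 + 15×39 = 162 + 146 + 370 + 114 + 585 = 1377
Index = 1374 / 1377 × 100 = 99.7821

99.8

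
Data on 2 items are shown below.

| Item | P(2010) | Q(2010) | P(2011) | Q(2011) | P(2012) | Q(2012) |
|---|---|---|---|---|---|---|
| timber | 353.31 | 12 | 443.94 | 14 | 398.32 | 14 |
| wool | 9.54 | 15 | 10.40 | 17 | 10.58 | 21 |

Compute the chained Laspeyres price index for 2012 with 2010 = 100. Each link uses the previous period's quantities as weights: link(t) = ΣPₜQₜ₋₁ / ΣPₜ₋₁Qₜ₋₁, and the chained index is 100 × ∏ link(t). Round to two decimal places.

112.67

Link 2010→2011:
ΣP(2011)Q(2010) = 443.94×12 + 10.40×15 = 5327.28 + 156 = 5483.28
ΣP(2010)Q(2010) = 353.31×12 + 9.54×15 = 4239.72 + 143.1 = 4382.82
link = 5483.28/4382.82 = 1.251085
Link 2011→2012:
ΣP(2012)Q(2011) = 398.32×14 + 10.58×17 = 5576.48 + 179.86 = 5756.34
ΣP(2011)Q(2011) = 443.94×14 + 10.40×17 = 6215.16 + 176.8 = 6391.96
link = 5756.34/6391.96 = 0.900559
Chained index = 100 × 1.251085 × 0.900559 = 112.6676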